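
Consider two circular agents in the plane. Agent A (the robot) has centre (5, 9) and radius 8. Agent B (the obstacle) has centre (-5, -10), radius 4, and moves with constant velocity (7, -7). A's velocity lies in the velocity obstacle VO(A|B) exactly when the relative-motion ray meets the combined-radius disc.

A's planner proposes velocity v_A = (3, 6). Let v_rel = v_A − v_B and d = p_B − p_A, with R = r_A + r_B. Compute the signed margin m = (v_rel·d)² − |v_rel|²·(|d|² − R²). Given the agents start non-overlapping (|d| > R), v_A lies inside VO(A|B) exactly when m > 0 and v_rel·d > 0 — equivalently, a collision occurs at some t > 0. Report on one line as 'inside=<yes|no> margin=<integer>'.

d = (-10, -19),  |d|² = 461;  R = 8+4 = 12,  c = 461−12² = 317
v_rel = (-4, 13),  |v_rel|² = 185;  v_rel·d = (-4)·(-10) + (13)·(-19) = -207
185·t² + 414·t + 317 = 0  ⇒  m = (-207)² − 185·317 = -15796
m = -15796 < 0,  v_rel·d = -207 < 0  ⇒  outside

inside=no margin=-15796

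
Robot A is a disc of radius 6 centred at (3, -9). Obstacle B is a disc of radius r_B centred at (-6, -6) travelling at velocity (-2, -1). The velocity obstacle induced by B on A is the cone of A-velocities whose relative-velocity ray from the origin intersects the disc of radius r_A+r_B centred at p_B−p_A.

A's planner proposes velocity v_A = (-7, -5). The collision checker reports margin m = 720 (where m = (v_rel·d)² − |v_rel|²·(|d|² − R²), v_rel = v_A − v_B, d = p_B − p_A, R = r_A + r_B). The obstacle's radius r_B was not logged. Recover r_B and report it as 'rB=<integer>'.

m = 720
d = (-9, 3);  v_rel = (-5, -4),  |v_rel|² = 41
v_rel×d = (-5)·(3) − (-4)·(-9) = -51
since m = R²·41 − (-51)²:  R² = (2601 + 720) / 41 = 81
R = √81 = 9  ⇒  r_B = 9 − 6 = 3

rB=3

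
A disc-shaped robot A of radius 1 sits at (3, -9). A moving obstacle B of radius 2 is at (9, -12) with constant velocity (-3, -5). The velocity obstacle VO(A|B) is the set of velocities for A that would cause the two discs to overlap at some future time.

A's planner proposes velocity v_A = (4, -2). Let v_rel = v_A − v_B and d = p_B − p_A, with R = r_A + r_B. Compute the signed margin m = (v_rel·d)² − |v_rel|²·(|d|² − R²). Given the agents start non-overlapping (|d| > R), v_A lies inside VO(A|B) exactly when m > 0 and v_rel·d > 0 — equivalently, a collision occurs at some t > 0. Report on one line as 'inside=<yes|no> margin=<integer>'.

d = (6, -3),  |d|² = 45;  R = 1+2 = 3,  c = 45−3² = 36
v_rel = (7, 3),  |v_rel|² = 58;  v_rel·d = (7)·(6) + (3)·(-3) = 33
58·t² − 66·t + 36 = 0  ⇒  m = 33² − 58·36 = -999
m = -999 < 0,  v_rel·d = 33 > 0  ⇒  outside

inside=no margin=-999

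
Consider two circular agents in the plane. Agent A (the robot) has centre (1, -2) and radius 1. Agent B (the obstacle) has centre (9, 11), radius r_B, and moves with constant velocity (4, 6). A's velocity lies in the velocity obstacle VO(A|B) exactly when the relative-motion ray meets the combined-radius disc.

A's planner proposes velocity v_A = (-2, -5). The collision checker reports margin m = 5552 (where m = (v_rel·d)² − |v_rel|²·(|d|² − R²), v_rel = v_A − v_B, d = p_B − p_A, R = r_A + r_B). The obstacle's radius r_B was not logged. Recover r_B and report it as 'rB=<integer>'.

m = 5552
d = (8, 13);  v_rel = (-6, -11),  |v_rel|² = 157
v_rel×d = (-6)·(13) − (-11)·(8) = 10
since m = R²·157 − 10²:  R² = (100 + 5552) / 157 = 36
R = √36 = 6  ⇒  r_B = 6 − 1 = 5

rB=5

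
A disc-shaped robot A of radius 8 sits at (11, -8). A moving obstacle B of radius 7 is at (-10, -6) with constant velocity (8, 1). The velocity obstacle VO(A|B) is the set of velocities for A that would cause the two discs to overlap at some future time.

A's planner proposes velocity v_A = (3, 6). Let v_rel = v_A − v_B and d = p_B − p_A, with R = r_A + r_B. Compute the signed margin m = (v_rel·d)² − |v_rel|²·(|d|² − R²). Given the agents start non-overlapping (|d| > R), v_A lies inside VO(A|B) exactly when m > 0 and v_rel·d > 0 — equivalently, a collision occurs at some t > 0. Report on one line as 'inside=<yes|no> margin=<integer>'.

d = (-21, 2),  |d|² = 445;  R = 8+7 = 15,  c = 445−15² = 220
v_rel = (-5, 5),  |v_rel|² = 50;  v_rel·d = (-5)·(-21) + (5)·(2) = 115
50·t² − 230·t + 220 = 0  ⇒  m = 115² − 50·220 = 2225
m = 2225 > 0,  v_rel·d = 115 > 0  ⇒  inside

inside=yes margin=2225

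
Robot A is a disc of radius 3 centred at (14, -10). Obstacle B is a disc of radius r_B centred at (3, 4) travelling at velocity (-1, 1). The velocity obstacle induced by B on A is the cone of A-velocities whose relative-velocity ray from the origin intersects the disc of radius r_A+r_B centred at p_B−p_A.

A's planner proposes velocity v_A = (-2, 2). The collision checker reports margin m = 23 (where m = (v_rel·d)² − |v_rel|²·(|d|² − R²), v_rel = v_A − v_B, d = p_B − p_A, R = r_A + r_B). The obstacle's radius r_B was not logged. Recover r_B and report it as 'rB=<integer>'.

m = 23
d = (-11, 14);  v_rel = (-1, 1),  |v_rel|² = 2
v_rel×d = (-1)·(14) − (1)·(-11) = -3
since m = R²·2 − (-3)²:  R² = (9 + 23) / 2 = 16
R = √16 = 4  ⇒  r_B = 4 − 3 = 1

rB=1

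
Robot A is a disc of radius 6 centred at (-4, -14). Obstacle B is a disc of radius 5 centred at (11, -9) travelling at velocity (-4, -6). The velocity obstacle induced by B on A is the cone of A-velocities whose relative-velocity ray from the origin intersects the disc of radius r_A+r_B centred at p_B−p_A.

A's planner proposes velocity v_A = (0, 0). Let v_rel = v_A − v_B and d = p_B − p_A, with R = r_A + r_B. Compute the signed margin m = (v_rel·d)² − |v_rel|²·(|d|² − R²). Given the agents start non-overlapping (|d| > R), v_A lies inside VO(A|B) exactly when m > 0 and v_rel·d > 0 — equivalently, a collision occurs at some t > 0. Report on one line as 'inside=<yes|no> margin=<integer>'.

d = (15, 5),  |d|² = 250;  R = 6+5 = 11,  c = 250−11² = 129
v_rel = (4, 6),  |v_rel|² = 52;  v_rel·d = (4)·(15) + (6)·(5) = 90
52·t² − 180·t + 129 = 0  ⇒  m = 90² − 52·129 = 1392
m = 1392 > 0,  v_rel·d = 90 > 0  ⇒  inside

inside=yes margin=1392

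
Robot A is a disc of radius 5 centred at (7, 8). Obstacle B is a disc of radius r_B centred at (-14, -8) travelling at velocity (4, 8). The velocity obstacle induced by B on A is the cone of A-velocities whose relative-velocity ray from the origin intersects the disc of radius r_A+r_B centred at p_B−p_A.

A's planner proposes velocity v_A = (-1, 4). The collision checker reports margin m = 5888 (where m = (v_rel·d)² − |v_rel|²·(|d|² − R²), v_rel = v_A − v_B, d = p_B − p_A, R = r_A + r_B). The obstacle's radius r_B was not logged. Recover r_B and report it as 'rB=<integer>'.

m = 5888
d = (-21, -16);  v_rel = (-5, -4),  |v_rel|² = 41
v_rel×d = (-5)·(-16) − (-4)·(-21) = -4
since m = R²·41 − (-4)²:  R² = (16 + 5888) / 41 = 144
R = √144 = 12  ⇒  r_B = 12 − 5 = 7

rB=7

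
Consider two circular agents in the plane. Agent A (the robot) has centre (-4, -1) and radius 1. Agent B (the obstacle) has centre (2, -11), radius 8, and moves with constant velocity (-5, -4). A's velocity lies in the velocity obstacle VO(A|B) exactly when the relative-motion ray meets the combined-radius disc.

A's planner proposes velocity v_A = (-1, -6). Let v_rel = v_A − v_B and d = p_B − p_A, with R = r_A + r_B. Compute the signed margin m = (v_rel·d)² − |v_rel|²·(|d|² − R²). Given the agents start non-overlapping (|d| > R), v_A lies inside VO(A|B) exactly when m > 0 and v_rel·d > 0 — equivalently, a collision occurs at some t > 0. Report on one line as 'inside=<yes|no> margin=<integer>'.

d = (6, -10),  |d|² = 136;  R = 1+8 = 9,  c = 136−9² = 55
v_rel = (4, -2),  |v_rel|² = 20;  v_rel·d = (4)·(6) + (-2)·(-10) = 44
20·t² − 88·t + 55 = 0  ⇒  m = 44² − 20·55 = 836
m = 836 > 0,  v_rel·d = 44 > 0  ⇒  inside

inside=yes margin=836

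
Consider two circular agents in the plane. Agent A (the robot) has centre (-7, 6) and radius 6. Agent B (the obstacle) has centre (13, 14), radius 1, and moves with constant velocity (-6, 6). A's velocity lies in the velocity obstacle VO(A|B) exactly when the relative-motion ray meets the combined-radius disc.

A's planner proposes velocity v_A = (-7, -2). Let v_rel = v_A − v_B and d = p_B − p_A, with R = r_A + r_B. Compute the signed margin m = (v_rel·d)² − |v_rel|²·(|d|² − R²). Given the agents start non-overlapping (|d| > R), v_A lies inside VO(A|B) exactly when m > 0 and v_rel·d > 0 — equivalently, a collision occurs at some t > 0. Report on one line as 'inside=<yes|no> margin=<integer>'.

d = (20, 8),  |d|² = 464;  R = 6+1 = 7,  c = 464−7² = 415
v_rel = (-1, -8),  |v_rel|² = 65;  v_rel·d = (-1)·(20) + (-8)·(8) = -84
65·t² + 168·t + 415 = 0  ⇒  m = (-84)² − 65·415 = -19919
m = -19919 < 0,  v_rel·d = -84 < 0  ⇒  outside

inside=no margin=-19919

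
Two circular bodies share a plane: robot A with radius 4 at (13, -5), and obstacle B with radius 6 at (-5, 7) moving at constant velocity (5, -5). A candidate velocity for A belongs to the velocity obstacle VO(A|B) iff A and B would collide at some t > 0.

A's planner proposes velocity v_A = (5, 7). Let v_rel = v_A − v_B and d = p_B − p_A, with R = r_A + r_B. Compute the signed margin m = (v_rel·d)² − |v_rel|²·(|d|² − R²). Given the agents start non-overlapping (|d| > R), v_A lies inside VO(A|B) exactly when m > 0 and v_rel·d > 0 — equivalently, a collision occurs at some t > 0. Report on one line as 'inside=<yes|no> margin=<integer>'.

d = (-18, 12),  |d|² = 468;  R = 4+6 = 10,  c = 468−10² = 368
v_rel = (0, 12),  |v_rel|² = 144;  v_rel·d = (0)·(-18) + (12)·(12) = 144
144·t² − 288·t + 368 = 0  ⇒  m = 144² − 144·368 = -32256
m = -32256 < 0,  v_rel·d = 144 > 0  ⇒  outside

inside=no margin=-32256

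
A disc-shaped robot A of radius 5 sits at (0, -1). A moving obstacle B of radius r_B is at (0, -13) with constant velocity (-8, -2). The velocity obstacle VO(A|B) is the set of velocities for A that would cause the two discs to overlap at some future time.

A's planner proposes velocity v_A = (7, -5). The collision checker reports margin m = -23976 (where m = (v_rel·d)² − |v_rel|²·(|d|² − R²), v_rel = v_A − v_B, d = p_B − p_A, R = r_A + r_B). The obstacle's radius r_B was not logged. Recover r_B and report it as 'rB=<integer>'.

m = -23976
d = (0, -12);  v_rel = (15, -3),  |v_rel|² = 234
v_rel×d = (15)·(-12) − (-3)·(0) = -180
since m = R²·234 − (-180)²:  R² = (32400 + -23976) / 234 = 36
R = √36 = 6  ⇒  r_B = 6 − 5 = 1

rB=1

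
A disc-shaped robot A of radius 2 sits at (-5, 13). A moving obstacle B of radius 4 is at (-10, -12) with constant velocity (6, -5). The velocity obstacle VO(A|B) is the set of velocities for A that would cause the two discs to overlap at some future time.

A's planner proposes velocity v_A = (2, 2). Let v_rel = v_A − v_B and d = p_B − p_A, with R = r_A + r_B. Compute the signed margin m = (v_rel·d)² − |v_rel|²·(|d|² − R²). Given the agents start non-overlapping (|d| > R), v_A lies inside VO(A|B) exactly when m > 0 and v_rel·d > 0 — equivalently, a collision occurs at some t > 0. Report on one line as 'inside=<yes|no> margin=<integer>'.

d = (-5, -25),  |d|² = 650;  R = 2+4 = 6,  c = 650−6² = 614
v_rel = (-4, 7),  |v_rel|² = 65;  v_rel·d = (-4)·(-5) + (7)·(-25) = -155
65·t² + 310·t + 614 = 0  ⇒  m = (-155)² − 65·614 = -15885
m = -15885 < 0,  v_rel·d = -155 < 0  ⇒  outside

inside=no margin=-15885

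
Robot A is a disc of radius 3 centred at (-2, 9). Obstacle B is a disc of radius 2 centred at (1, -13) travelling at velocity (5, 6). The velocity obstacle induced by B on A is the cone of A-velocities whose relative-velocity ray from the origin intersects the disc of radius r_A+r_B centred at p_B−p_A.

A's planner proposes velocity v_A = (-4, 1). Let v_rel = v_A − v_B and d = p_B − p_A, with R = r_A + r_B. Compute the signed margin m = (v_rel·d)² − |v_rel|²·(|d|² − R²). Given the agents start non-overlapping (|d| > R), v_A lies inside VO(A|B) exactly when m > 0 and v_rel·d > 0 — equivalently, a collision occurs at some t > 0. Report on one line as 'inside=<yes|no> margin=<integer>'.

d = (3, -22),  |d|² = 493;  R = 3+2 = 5,  c = 493−5² = 468
v_rel = (-9, -5),  |v_rel|² = 106;  v_rel·d = (-9)·(3) + (-5)·(-22) = 83
106·t² − 166·t + 468 = 0  ⇒  m = 83² − 106·468 = -42719
m = -42719 < 0,  v_rel·d = 83 > 0  ⇒  outside

inside=no margin=-42719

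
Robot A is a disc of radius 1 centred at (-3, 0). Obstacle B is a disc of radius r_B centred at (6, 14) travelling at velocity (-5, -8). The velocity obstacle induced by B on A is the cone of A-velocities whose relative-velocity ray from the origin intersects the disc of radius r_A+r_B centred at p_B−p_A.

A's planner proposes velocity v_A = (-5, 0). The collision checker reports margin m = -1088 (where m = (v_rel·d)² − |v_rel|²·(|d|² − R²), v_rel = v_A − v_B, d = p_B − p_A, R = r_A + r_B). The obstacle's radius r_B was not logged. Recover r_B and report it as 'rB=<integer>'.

m = -1088
d = (9, 14);  v_rel = (0, 8),  |v_rel|² = 64
v_rel×d = (0)·(14) − (8)·(9) = -72
since m = R²·64 − (-72)²:  R² = (5184 + -1088) / 64 = 64
R = √64 = 8  ⇒  r_B = 8 − 1 = 7

rB=7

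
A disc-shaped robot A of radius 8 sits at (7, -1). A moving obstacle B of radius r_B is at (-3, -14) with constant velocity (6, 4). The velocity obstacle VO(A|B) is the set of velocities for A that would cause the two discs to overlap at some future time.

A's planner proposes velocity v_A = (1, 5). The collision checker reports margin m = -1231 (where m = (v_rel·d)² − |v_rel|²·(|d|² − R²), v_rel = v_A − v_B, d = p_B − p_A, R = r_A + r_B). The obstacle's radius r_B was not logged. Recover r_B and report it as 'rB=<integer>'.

m = -1231
d = (-10, -13);  v_rel = (-5, 1),  |v_rel|² = 26
v_rel×d = (-5)·(-13) − (1)·(-10) = 75
since m = R²·26 − 75²:  R² = (5625 + -1231) / 26 = 169
R = √169 = 13  ⇒  r_B = 13 − 8 = 5

rB=5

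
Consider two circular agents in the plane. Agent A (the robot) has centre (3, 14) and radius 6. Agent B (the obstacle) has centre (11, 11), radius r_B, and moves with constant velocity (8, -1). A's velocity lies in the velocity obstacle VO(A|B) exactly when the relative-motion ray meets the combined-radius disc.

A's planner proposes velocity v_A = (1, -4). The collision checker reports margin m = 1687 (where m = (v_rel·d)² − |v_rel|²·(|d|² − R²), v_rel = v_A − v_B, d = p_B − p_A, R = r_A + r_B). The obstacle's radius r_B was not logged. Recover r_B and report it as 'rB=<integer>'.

m = 1687
d = (8, -3);  v_rel = (-7, -3),  |v_rel|² = 58
v_rel×d = (-7)·(-3) − (-3)·(8) = 45
since m = R²·58 − 45²:  R² = (2025 + 1687) / 58 = 64
R = √64 = 8  ⇒  r_B = 8 − 6 = 2

rB=2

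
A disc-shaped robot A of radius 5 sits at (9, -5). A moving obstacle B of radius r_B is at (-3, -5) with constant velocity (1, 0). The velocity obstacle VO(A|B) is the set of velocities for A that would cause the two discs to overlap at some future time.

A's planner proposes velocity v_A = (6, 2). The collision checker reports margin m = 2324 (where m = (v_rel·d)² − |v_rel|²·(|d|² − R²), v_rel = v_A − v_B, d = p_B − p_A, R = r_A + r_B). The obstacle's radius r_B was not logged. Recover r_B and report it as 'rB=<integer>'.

m = 2324
d = (-12, 0);  v_rel = (5, 2),  |v_rel|² = 29
v_rel×d = (5)·(0) − (2)·(-12) = 24
since m = R²·29 − 24²:  R² = (576 + 2324) / 29 = 100
R = √100 = 10  ⇒  r_B = 10 − 5 = 5

rB=5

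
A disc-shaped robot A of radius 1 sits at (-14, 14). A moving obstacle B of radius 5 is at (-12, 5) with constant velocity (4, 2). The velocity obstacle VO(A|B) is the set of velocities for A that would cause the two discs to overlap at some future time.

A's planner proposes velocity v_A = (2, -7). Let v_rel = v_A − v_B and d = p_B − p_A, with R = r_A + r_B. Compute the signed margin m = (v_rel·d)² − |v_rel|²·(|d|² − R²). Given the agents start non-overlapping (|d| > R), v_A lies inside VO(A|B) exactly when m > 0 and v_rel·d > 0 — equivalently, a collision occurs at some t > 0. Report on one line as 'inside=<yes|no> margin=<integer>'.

d = (2, -9),  |d|² = 85;  R = 1+5 = 6,  c = 85−6² = 49
v_rel = (-2, -9),  |v_rel|² = 85;  v_rel·d = (-2)·(2) + (-9)·(-9) = 77
85·t² − 154·t + 49 = 0  ⇒  m = 77² − 85·49 = 1764
m = 1764 > 0,  v_rel·d = 77 > 0  ⇒  inside

inside=yes margin=1764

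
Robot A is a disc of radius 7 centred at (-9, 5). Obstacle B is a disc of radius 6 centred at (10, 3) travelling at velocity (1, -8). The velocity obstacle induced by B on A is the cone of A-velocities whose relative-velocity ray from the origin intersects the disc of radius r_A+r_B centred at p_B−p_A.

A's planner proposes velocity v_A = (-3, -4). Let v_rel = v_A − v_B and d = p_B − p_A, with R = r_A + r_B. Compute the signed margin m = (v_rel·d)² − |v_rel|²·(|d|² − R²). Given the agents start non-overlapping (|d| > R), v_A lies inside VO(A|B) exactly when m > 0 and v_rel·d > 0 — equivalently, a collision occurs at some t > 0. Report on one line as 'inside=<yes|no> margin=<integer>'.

d = (19, -2),  |d|² = 365;  R = 7+6 = 13,  c = 365−13² = 196
v_rel = (-4, 4),  |v_rel|² = 32;  v_rel·d = (-4)·(19) + (4)·(-2) = -84
32·t² + 168·t + 196 = 0  ⇒  m = (-84)² − 32·196 = 784
m = 784 > 0,  v_rel·d = -84 < 0  ⇒  outside

inside=no margin=784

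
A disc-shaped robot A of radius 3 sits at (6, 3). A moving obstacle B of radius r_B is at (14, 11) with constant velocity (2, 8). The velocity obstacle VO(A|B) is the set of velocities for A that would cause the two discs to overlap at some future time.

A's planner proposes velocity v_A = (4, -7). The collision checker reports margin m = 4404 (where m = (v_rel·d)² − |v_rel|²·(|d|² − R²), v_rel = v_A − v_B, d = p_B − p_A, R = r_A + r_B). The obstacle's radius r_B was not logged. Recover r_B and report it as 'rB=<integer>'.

m = 4404
d = (8, 8);  v_rel = (2, -15),  |v_rel|² = 229
v_rel×d = (2)·(8) − (-15)·(8) = 136
since m = R²·229 − 136²:  R² = (18496 + 4404) / 229 = 100
R = √100 = 10  ⇒  r_B = 10 − 3 = 7

rB=7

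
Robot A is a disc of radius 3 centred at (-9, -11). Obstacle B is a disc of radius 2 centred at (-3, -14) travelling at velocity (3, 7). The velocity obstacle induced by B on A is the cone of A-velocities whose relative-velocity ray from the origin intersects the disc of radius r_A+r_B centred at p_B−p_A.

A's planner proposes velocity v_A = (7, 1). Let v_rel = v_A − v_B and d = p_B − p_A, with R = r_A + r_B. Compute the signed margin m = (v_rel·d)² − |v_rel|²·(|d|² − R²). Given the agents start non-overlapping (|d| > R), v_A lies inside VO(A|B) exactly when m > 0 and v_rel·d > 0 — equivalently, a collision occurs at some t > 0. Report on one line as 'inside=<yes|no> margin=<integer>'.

d = (6, -3),  |d|² = 45;  R = 3+2 = 5,  c = 45−5² = 20
v_rel = (4, -6),  |v_rel|² = 52;  v_rel·d = (4)·(6) + (-6)·(-3) = 42
52·t² − 84·t + 20 = 0  ⇒  m = 42² − 52·20 = 724
m = 724 > 0,  v_rel·d = 42 > 0  ⇒  inside

inside=yes margin=724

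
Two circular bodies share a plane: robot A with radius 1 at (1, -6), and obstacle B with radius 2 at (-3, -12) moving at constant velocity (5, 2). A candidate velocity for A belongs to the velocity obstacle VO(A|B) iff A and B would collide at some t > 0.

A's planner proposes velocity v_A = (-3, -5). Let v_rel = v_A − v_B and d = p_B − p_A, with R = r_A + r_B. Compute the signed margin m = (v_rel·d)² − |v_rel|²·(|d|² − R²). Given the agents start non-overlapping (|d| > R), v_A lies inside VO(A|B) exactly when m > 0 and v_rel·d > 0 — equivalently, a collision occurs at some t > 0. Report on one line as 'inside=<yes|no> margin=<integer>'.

d = (-4, -6),  |d|² = 52;  R = 1+2 = 3,  c = 52−3² = 43
v_rel = (-8, -7),  |v_rel|² = 113;  v_rel·d = (-8)·(-4) + (-7)·(-6) = 74
113·t² − 148·t + 43 = 0  ⇒  m = 74² − 113·43 = 617
m = 617 > 0,  v_rel·d = 74 > 0  ⇒  inside

inside=yes margin=617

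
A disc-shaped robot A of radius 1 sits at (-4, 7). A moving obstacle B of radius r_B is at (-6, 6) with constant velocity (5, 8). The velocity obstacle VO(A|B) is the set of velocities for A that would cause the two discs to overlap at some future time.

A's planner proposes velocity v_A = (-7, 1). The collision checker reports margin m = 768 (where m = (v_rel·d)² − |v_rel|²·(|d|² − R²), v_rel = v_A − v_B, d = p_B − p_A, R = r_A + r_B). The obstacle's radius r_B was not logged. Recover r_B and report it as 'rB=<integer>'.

m = 768
d = (-2, -1);  v_rel = (-12, -7),  |v_rel|² = 193
v_rel×d = (-12)·(-1) − (-7)·(-2) = -2
since m = R²·193 − (-2)²:  R² = (4 + 768) / 193 = 4
R = √4 = 2  ⇒  r_B = 2 − 1 = 1

rB=1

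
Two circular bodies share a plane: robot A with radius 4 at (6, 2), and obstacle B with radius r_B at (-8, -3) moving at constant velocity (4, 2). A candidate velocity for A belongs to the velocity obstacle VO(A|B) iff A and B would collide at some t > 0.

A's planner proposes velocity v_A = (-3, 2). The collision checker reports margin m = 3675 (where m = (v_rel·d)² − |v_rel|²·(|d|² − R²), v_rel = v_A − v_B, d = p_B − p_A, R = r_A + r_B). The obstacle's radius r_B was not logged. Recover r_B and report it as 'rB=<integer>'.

m = 3675
d = (-14, -5);  v_rel = (-7, 0),  |v_rel|² = 49
v_rel×d = (-7)·(-5) − (0)·(-14) = 35
since m = R²·49 − 35²:  R² = (1225 + 3675) / 49 = 100
R = √100 = 10  ⇒  r_B = 10 − 4 = 6

rB=6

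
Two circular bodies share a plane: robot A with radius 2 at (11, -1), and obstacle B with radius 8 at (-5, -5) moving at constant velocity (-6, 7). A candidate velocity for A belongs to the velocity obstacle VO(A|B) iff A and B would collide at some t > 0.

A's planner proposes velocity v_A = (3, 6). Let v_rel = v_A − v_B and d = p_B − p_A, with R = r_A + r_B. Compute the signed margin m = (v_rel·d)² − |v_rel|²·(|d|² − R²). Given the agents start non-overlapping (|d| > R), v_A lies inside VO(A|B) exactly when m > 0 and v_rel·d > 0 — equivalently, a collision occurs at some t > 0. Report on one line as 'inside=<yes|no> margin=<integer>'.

d = (-16, -4),  |d|² = 272;  R = 2+8 = 10,  c = 272−10² = 172
v_rel = (9, -1),  |v_rel|² = 82;  v_rel·d = (9)·(-16) + (-1)·(-4) = -140
82·t² + 280·t + 172 = 0  ⇒  m = (-140)² − 82·172 = 5496
m = 5496 > 0,  v_rel·d = -140 < 0  ⇒  outside

inside=no margin=5496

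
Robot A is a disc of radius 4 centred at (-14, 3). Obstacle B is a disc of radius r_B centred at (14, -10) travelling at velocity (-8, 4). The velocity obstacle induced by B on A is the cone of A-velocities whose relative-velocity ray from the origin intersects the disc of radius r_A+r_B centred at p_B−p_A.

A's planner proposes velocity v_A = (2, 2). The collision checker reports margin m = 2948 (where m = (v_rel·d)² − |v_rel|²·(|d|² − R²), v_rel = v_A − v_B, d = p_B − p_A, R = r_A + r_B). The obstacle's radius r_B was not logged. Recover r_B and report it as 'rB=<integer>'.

m = 2948
d = (28, -13);  v_rel = (10, -2),  |v_rel|² = 104
v_rel×d = (10)·(-13) − (-2)·(28) = -74
since m = R²·104 − (-74)²:  R² = (5476 + 2948) / 104 = 81
R = √81 = 9  ⇒  r_B = 9 − 4 = 5

rB=5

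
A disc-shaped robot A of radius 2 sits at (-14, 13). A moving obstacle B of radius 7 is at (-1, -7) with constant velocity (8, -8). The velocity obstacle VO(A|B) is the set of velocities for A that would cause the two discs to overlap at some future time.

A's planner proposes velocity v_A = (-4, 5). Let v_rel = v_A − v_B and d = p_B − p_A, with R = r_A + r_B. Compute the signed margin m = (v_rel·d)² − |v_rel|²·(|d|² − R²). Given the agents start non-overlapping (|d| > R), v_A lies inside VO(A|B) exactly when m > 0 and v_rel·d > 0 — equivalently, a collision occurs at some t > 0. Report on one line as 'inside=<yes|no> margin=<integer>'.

d = (13, -20),  |d|² = 569;  R = 2+7 = 9,  c = 569−9² = 488
v_rel = (-12, 13),  |v_rel|² = 313;  v_rel·d = (-12)·(13) + (13)·(-20) = -416
313·t² + 832·t + 488 = 0  ⇒  m = (-416)² − 313·488 = 20312
m = 20312 > 0,  v_rel·d = -416 < 0  ⇒  outside

inside=no margin=20312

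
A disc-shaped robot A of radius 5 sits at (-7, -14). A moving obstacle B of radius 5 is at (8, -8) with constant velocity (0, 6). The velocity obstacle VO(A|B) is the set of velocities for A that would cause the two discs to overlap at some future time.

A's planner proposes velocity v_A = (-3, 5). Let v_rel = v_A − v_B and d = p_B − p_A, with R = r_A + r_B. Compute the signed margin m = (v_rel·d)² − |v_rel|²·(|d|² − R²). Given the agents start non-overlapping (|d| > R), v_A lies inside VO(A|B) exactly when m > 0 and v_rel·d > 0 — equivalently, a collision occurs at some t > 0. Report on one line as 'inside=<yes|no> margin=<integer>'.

d = (15, 6),  |d|² = 261;  R = 5+5 = 10,  c = 261−10² = 161
v_rel = (-3, -1),  |v_rel|² = 10;  v_rel·d = (-3)·(15) + (-1)·(6) = -51
10·t² + 102·t + 161 = 0  ⇒  m = (-51)² − 10·161 = 991
m = 991 > 0,  v_rel·d = -51 < 0  ⇒  outside

inside=no margin=991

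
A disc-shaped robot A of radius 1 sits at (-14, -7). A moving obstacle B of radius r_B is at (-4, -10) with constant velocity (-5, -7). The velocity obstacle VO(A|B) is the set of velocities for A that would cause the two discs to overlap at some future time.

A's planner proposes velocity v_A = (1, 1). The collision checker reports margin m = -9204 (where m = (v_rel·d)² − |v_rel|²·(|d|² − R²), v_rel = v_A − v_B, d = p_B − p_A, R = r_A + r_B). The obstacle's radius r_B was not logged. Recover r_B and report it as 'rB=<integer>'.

m = -9204
d = (10, -3);  v_rel = (6, 8),  |v_rel|² = 100
v_rel×d = (6)·(-3) − (8)·(10) = -98
since m = R²·100 − (-98)²:  R² = (9604 + -9204) / 100 = 4
R = √4 = 2  ⇒  r_B = 2 − 1 = 1

rB=1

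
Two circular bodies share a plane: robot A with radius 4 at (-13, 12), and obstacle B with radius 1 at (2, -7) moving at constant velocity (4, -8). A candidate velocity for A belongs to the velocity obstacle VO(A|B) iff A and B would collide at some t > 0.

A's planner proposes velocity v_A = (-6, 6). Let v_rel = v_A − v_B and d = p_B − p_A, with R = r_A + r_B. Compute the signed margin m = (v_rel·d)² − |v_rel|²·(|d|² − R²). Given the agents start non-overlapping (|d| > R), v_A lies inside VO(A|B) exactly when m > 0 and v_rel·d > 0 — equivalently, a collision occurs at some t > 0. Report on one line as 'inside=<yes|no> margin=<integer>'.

d = (15, -19),  |d|² = 586;  R = 4+1 = 5,  c = 586−5² = 561
v_rel = (-10, 14),  |v_rel|² = 296;  v_rel·d = (-10)·(15) + (14)·(-19) = -416
296·t² + 832·t + 561 = 0  ⇒  m = (-416)² − 296·561 = 7000
m = 7000 > 0,  v_rel·d = -416 < 0  ⇒  outside

inside=no margin=7000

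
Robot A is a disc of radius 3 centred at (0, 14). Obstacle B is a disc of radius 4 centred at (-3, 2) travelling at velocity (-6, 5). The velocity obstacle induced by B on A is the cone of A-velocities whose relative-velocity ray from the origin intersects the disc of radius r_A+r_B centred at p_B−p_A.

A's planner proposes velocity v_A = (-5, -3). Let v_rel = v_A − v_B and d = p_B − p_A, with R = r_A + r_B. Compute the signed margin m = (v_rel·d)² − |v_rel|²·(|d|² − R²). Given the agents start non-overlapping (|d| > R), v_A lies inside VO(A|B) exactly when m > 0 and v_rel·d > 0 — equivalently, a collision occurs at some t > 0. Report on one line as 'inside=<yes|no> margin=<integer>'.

d = (-3, -12),  |d|² = 153;  R = 3+4 = 7,  c = 153−7² = 104
v_rel = (1, -8),  |v_rel|² = 65;  v_rel·d = (1)·(-3) + (-8)·(-12) = 93
65·t² − 186·t + 104 = 0  ⇒  m = 93² − 65·104 = 1889
m = 1889 > 0,  v_rel·d = 93 > 0  ⇒  inside

inside=yes margin=1889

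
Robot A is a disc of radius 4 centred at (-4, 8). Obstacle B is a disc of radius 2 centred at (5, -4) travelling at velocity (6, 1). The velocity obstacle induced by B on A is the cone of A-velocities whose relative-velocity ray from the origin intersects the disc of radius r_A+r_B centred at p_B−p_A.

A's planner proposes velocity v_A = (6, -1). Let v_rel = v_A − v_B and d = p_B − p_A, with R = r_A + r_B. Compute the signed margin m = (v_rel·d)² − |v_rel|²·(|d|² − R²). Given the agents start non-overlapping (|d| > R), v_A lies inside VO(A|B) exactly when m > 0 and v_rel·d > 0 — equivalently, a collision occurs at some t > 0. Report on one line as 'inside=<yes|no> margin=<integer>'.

d = (9, -12),  |d|² = 225;  R = 4+2 = 6,  c = 225−6² = 189
v_rel = (0, -2),  |v_rel|² = 4;  v_rel·d = (0)·(9) + (-2)·(-12) = 24
4·t² − 48·t + 189 = 0  ⇒  m = 24² − 4·189 = -180
m = -180 < 0,  v_rel·d = 24 > 0  ⇒  outside

inside=no margin=-180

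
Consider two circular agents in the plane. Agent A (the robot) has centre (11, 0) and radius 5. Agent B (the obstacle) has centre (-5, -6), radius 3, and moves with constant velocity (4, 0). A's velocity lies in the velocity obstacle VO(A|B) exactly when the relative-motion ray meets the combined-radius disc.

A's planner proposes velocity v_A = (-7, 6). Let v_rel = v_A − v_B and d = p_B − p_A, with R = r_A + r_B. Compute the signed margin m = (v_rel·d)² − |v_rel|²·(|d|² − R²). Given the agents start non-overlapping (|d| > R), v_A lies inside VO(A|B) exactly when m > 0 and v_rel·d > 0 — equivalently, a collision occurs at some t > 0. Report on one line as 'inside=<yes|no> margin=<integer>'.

d = (-16, -6),  |d|² = 292;  R = 5+3 = 8,  c = 292−8² = 228
v_rel = (-11, 6),  |v_rel|² = 157;  v_rel·d = (-11)·(-16) + (6)·(-6) = 140
157·t² − 280·t + 228 = 0  ⇒  m = 140² − 157·228 = -16196
m = -16196 < 0,  v_rel·d = 140 > 0  ⇒  outside

inside=no margin=-16196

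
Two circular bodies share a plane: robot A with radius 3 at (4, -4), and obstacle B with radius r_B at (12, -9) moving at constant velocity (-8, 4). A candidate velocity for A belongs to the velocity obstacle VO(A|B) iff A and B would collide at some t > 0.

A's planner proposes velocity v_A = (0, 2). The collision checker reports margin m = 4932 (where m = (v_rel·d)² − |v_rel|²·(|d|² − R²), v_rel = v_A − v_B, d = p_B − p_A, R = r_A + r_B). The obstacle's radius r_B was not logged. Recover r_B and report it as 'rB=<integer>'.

m = 4932
d = (8, -5);  v_rel = (8, -2),  |v_rel|² = 68
v_rel×d = (8)·(-5) − (-2)·(8) = -24
since m = R²·68 − (-24)²:  R² = (576 + 4932) / 68 = 81
R = √81 = 9  ⇒  r_B = 9 − 3 = 6

rB=6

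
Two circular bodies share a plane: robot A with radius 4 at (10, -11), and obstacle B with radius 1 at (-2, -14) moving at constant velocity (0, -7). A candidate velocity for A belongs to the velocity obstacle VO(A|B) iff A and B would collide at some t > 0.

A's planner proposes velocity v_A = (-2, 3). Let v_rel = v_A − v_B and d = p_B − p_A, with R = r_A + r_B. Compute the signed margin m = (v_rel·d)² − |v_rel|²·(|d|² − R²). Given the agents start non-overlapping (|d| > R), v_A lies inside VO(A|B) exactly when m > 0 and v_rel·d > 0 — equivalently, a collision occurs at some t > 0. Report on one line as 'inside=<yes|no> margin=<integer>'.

d = (-12, -3),  |d|² = 153;  R = 4+1 = 5,  c = 153−5² = 128
v_rel = (-2, 10),  |v_rel|² = 104;  v_rel·d = (-2)·(-12) + (10)·(-3) = -6
104·t² + 12·t + 128 = 0  ⇒  m = (-6)² − 104·128 = -13276
m = -13276 < 0,  v_rel·d = -6 < 0  ⇒  outside

inside=no margin=-13276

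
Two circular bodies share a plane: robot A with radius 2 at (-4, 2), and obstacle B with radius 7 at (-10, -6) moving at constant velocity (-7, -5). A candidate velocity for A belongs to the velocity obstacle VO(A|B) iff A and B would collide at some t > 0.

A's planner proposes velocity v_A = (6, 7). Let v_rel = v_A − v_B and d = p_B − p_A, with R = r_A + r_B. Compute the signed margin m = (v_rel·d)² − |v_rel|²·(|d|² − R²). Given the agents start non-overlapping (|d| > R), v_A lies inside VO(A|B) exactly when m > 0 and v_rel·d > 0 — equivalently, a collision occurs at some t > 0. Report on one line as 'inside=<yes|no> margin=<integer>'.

d = (-6, -8),  |d|² = 100;  R = 2+7 = 9,  c = 100−9² = 19
v_rel = (13, 12),  |v_rel|² = 313;  v_rel·d = (13)·(-6) + (12)·(-8) = -174
313·t² + 348·t + 19 = 0  ⇒  m = (-174)² − 313·19 = 24329
m = 24329 > 0,  v_rel·d = -174 < 0  ⇒  outside

inside=no margin=24329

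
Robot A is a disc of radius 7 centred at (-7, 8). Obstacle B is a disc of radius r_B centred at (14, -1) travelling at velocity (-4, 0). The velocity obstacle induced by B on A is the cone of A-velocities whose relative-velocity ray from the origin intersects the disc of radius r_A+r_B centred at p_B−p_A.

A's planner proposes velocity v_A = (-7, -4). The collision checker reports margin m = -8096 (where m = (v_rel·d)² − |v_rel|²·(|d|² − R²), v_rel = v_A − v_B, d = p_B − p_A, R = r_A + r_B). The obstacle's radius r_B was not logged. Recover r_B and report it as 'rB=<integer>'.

m = -8096
d = (21, -9);  v_rel = (-3, -4),  |v_rel|² = 25
v_rel×d = (-3)·(-9) − (-4)·(21) = 111
since m = R²·25 − 111²:  R² = (12321 + -8096) / 25 = 169
R = √169 = 13  ⇒  r_B = 13 − 7 = 6

rB=6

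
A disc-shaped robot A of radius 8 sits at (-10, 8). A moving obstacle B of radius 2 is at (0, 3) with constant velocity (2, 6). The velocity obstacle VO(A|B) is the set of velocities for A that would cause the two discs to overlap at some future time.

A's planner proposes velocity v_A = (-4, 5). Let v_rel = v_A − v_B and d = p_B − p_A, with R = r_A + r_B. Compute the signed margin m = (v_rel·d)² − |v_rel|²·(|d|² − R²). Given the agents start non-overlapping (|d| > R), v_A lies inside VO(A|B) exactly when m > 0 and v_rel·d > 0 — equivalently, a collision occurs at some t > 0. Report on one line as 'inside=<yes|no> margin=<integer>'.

d = (10, -5),  |d|² = 125;  R = 8+2 = 10,  c = 125−10² = 25
v_rel = (-6, -1),  |v_rel|² = 37;  v_rel·d = (-6)·(10) + (-1)·(-5) = -55
37·t² + 110·t + 25 = 0  ⇒  m = (-55)² − 37·25 = 2100
m = 2100 > 0,  v_rel·d = -55 < 0  ⇒  outside

inside=no margin=2100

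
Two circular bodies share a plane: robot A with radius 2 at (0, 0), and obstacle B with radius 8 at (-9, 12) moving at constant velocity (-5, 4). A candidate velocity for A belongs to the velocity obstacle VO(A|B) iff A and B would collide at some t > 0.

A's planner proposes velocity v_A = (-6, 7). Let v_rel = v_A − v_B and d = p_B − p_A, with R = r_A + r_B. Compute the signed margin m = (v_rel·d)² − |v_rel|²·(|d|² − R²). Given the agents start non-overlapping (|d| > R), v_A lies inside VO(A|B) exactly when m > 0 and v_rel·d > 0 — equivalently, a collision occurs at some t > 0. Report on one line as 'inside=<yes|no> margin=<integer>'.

d = (-9, 12),  |d|² = 225;  R = 2+8 = 10,  c = 225−10² = 125
v_rel = (-1, 3),  |v_rel|² = 10;  v_rel·d = (-1)·(-9) + (3)·(12) = 45
10·t² − 90·t + 125 = 0  ⇒  m = 45² − 10·125 = 775
m = 775 > 0,  v_rel·d = 45 > 0  ⇒  inside

inside=yes margin=775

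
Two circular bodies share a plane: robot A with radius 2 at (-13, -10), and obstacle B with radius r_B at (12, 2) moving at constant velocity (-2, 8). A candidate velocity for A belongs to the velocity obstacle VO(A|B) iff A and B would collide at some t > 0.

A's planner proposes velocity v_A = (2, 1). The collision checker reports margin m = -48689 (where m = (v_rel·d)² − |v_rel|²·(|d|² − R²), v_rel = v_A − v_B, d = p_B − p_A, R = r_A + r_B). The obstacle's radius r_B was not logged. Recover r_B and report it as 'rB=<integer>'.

m = -48689
d = (25, 12);  v_rel = (4, -7),  |v_rel|² = 65
v_rel×d = (4)·(12) − (-7)·(25) = 223
since m = R²·65 − 223²:  R² = (49729 + -48689) / 65 = 16
R = √16 = 4  ⇒  r_B = 4 − 2 = 2

rB=2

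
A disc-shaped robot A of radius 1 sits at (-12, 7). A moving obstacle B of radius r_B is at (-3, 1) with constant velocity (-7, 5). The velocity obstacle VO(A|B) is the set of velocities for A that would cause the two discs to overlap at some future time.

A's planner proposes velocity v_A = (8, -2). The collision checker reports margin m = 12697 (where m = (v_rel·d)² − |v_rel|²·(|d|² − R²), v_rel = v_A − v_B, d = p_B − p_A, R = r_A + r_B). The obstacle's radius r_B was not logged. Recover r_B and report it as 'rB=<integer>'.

m = 12697
d = (9, -6);  v_rel = (15, -7),  |v_rel|² = 274
v_rel×d = (15)·(-6) − (-7)·(9) = -27
since m = R²·274 − (-27)²:  R² = (729 + 12697) / 274 = 49
R = √49 = 7  ⇒  r_B = 7 − 1 = 6

rB=6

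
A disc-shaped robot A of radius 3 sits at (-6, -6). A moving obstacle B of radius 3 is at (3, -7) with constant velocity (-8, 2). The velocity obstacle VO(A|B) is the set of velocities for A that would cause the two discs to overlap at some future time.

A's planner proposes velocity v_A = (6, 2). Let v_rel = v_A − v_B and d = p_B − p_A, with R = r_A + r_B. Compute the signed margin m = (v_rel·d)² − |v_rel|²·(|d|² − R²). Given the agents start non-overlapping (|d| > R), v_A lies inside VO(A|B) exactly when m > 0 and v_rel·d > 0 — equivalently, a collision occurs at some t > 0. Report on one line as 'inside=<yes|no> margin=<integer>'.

d = (9, -1),  |d|² = 82;  R = 3+3 = 6,  c = 82−6² = 46
v_rel = (14, 0),  |v_rel|² = 196;  v_rel·d = (14)·(9) + (0)·(-1) = 126
196·t² − 252·t + 46 = 0  ⇒  m = 126² − 196·46 = 6860
m = 6860 > 0,  v_rel·d = 126 > 0  ⇒  inside

inside=yes margin=6860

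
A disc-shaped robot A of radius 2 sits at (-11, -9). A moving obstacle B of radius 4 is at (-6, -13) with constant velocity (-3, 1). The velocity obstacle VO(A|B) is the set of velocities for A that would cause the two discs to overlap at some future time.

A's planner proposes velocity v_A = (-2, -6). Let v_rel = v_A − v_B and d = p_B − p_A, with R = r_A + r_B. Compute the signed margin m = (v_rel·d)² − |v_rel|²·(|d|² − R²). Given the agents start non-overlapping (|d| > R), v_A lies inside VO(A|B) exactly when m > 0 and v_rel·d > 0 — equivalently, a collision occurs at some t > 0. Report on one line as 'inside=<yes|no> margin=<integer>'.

d = (5, -4),  |d|² = 41;  R = 2+4 = 6,  c = 41−6² = 5
v_rel = (1, -7),  |v_rel|² = 50;  v_rel·d = (1)·(5) + (-7)·(-4) = 33
50·t² − 66·t + 5 = 0  ⇒  m = 33² − 50·5 = 839
m = 839 > 0,  v_rel·d = 33 > 0  ⇒  inside

inside=yes margin=839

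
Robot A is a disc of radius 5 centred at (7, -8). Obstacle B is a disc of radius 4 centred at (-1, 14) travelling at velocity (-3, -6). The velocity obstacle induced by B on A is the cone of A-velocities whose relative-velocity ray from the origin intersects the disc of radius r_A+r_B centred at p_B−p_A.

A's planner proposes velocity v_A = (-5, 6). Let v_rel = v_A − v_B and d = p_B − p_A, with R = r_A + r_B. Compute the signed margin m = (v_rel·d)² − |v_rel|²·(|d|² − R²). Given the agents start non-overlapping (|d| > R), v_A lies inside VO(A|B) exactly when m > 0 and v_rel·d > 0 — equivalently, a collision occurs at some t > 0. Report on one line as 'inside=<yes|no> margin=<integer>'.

d = (-8, 22),  |d|² = 548;  R = 5+4 = 9,  c = 548−9² = 467
v_rel = (-2, 12),  |v_rel|² = 148;  v_rel·d = (-2)·(-8) + (12)·(22) = 280
148·t² − 560·t + 467 = 0  ⇒  m = 280² − 148·467 = 9284
m = 9284 > 0,  v_rel·d = 280 > 0  ⇒  inside

inside=yes margin=9284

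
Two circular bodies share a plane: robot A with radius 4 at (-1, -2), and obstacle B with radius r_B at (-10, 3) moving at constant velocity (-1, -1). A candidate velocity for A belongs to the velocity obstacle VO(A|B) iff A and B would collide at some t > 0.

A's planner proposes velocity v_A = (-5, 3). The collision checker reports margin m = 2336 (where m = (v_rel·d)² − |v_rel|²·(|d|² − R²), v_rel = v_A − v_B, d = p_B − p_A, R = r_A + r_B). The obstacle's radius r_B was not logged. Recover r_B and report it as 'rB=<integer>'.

m = 2336
d = (-9, 5);  v_rel = (-4, 4),  |v_rel|² = 32
v_rel×d = (-4)·(5) − (4)·(-9) = 16
since m = R²·32 − 16²:  R² = (256 + 2336) / 32 = 81
R = √81 = 9  ⇒  r_B = 9 − 4 = 5

rB=5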